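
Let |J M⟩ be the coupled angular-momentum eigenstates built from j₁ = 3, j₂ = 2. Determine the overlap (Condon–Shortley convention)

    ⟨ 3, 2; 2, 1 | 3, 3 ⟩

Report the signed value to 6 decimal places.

-0.645497

j₁+j₂−J=2  J+j₁−j₂=4  J−j₁+j₂=2  j₁+j₂+J+1=9
(j₁±m₁, j₂±m₂, J±M) = (5,1,3,1,6,0)
P² = 960
sum k=1..1:
  [1] −1/48 = -1/48
S = -1/48
C² = P²·S² = 5/12 ; C = -0.645497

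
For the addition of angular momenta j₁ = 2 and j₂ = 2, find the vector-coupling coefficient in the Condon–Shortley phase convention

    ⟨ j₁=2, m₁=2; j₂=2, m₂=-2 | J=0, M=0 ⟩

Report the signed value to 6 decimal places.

+0.447214  (= +√(1/5))

j₁+j₂−J=4  J+j₁−j₂=0  J−j₁+j₂=0  j₁+j₂+J+1=5
(j₁±m₁, j₂±m₂, J±M) = (4,0,0,4,0,0)
P² = 576/5
sum k=0..0:
  [0] +1/24 = 1/24
S = 1/24
C² = P²·S² = 1/5 ; C = +0.447214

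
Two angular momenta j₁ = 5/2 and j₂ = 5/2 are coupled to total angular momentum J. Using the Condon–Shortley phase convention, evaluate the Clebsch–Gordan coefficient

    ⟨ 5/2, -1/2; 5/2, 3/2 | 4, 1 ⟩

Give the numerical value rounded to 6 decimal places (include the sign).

-0.597614  (= −√(5/14))

j₁+j₂−J=1  J+j₁−j₂=4  J−j₁+j₂=4  j₁+j₂+J+1=10
(j₁±m₁, j₂±m₂, J±M) = (2,3,4,1,5,3)
P² = 10368/35
sum k=0..1:
  [0] +1/144 = 1/144
  [1] −1/24 = -1/24
S = -5/144
C² = P²·S² = 5/14 ; C = -0.597614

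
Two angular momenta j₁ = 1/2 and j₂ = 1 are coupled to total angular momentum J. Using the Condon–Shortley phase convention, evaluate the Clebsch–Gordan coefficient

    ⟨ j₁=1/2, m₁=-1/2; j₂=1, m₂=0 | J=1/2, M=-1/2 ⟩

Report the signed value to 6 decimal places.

-0.577350  (= −√(1/3))

triangle: 1!·0!·1!/3! = 1/6
(j±m)!: 0!·1!·1!·1!·0!·1! = 1
prefactor² = (2J+1)·Δ·N² = 1/3
  k=1: −1/(1!·0!·0!·0!·0!·1!) = -1
Σ = -1  ⇒  CG² = 1/3·(-1)² = 1/3
CG = −√(1/3) = -0.577350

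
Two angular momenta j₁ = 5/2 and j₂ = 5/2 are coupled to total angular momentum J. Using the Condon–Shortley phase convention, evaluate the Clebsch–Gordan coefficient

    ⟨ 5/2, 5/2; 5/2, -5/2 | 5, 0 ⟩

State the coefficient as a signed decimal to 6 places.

j₁+j₂−J=0  J+j₁−j₂=5  J−j₁+j₂=5  j₁+j₂+J+1=11
(j₁±m₁, j₂±m₂, J±M) = (5,0,0,5,5,5)
P² = 5760000/7
sum k=0..0:
  [0] +1/14400 = 1/14400
S = 1/14400
C² = P²·S² = 1/252 ; C = +0.062994

+√(1/252) ≈ +0.062994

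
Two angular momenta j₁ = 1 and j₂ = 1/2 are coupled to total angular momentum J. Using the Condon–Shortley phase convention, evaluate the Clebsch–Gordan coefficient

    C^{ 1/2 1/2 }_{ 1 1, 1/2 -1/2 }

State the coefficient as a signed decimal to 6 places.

+0.816497

triangle: 1!·1!·0!/3! = 1/6
(j±m)!: 2!·0!·0!·1!·1!·0! = 2
prefactor² = (2J+1)·Δ·N² = 2/3
  k=0: +1/(0!·1!·0!·0!·1!·0!) = 1
Σ = 1  ⇒  CG² = 2/3·1² = 2/3
CG = +√(2/3) = +0.816497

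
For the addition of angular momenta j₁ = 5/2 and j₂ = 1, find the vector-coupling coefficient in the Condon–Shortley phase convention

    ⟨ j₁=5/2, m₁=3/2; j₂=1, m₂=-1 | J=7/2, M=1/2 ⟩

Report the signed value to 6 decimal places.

+0.377964

triangle: 0!·5!·2!/8! = 240/40320
(j±m)!: 4!·1!·0!·2!·4!·3! = 6912
prefactor² = (2J+1)·Δ·N² = 2304/7
  k=0: +1/(0!·0!·1!·0!·4!·2!) = 1/48
Σ = 1/48  ⇒  CG² = 2304/7·1/48² = 1/7
CG = +√(1/7) = +0.377964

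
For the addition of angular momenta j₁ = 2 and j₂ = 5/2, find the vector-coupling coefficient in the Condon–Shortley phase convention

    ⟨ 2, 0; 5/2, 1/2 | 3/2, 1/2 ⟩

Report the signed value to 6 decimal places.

+√(2/35) = +0.239046

triangle: 3!*1!*2!/7! = 12/5040
(j±m)!: 2!*2!*3!*2!*2!*1! = 96
prefactor² = (2J+1)*Δ*N² = 32/35
  k=1: −1/(1!*2!*1!*2!*0!*0!) = -1/4
  k=2: +1/(2!*1!*0!*1!*1!*1!) = 1/2
Σ = 1/4  ⇒  CG² = 32/35*1/4² = 2/35
CG = +√(2/35) = +0.239046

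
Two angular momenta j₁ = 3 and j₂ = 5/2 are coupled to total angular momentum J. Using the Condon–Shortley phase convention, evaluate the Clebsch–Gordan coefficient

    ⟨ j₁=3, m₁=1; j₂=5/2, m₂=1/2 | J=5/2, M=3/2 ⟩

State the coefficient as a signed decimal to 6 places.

triangle: 3!·3!·2!/9! = 72/362880
(j±m)!: 4!·2!·3!·2!·4!·1! = 13824
prefactor² = (2J+1)·Δ·N² = 576/35
  k=1: −1/(1!·2!·1!·2!·2!·0!) = -1/8
  k=2: +1/(2!·1!·0!·1!·3!·1!) = 1/12
Σ = -1/24  ⇒  CG² = 576/35·(-1/24)² = 1/35
CG = −√(1/35) = -0.169031

-0.169031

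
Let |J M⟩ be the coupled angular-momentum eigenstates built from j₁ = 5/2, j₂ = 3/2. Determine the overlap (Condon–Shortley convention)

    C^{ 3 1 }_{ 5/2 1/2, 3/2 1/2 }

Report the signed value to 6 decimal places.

√[7·1!4!2!/8! · 3!2!2!1!4!2!] = √(48/5)
  +(−1)^0/∏(0,1,2,2,2,0)! = 1/8  (running 1/8)
  +(−1)^1/∏(1,0,1,1,3,1)! = -1/6  (running -1/24)
⟨..|..⟩ = √(48/5)·(-1/24) = -0.129099

−√(1/60) ≈ -0.129099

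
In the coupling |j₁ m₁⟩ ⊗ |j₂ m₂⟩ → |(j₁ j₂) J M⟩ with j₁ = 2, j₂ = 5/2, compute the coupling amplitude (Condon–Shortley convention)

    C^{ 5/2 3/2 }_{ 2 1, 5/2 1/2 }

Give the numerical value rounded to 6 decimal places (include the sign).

−√(6/35) = -0.414039

triangle: 2!*2!*3!/8! = 24/40320
(j±m)!: 3!*1!*3!*2!*4!*1! = 1728
prefactor² = (2J+1)*Δ*N² = 216/35
  k=0: +1/(0!*2!*1!*3!*1!*0!) = 1/12
  k=1: −1/(1!*1!*0!*2!*2!*1!) = -1/4
Σ = -1/6  ⇒  CG² = 216/35*(-1/6)² = 6/35
CG = −√(6/35) = -0.414039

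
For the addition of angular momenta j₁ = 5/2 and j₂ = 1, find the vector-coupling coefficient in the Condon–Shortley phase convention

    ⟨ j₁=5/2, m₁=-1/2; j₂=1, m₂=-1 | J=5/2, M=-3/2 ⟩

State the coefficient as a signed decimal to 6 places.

triangle: 1!·4!·1!/7! = 24/5040
(j±m)!: 2!·3!·0!·2!·1!·4! = 576
prefactor² = (2J+1)·Δ·N² = 576/35
  k=0: +1/(0!·1!·3!·0!·1!·1!) = 1/6
Σ = 1/6  ⇒  CG² = 576/35·1/6² = 16/35
CG = +√(16/35) = +0.676123

+0.676123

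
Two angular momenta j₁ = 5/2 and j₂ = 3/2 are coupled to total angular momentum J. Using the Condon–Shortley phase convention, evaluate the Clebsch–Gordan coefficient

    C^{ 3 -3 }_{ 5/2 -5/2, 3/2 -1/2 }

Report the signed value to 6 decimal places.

−√(5/8) = -0.790569

√[7·1!4!2!/8! · 0!5!1!2!0!6!] = √(1440)
  +(−1)^1/∏(1,0,4,0,0,2)! = -1/48  (running -1/48)
⟨..|..⟩ = √(1440)·(-1/48) = -0.790569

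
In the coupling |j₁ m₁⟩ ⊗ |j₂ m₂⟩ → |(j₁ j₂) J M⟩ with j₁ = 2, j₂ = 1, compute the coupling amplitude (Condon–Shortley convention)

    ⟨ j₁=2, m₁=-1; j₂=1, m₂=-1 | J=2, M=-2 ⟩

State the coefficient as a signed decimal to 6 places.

+0.577350  (= +√(1/3))

√[5·1!3!1!/6! · 1!3!0!2!0!4!] = √(12)
  +(−1)^0/∏(0,1,3,0,0,1)! = 1/6  (running 1/6)
⟨..|..⟩ = √(12)·(1/6) = +0.577350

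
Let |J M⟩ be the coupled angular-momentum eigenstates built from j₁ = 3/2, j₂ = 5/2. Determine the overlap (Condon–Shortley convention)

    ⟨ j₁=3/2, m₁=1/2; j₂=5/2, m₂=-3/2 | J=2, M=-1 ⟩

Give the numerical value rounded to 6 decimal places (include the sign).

+0.154303

triangle: 2!*1!*3!/7! = 12/5040
(j±m)!: 2!*1!*1!*4!*1!*3! = 288
prefactor² = (2J+1)*Δ*N² = 24/7
  k=0: +1/(0!*2!*1!*1!*0!*2!) = 1/4
  k=1: −1/(1!*1!*0!*0!*1!*3!) = -1/6
Σ = 1/12  ⇒  CG² = 24/7*1/12² = 1/42
CG = +√(1/42) = +0.154303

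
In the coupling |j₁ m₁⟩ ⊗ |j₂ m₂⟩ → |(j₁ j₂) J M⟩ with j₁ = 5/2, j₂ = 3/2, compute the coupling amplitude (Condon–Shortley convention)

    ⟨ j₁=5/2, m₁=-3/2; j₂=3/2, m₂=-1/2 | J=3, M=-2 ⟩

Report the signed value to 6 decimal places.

triangle: 1!*4!*2!/8! = 48/40320
(j±m)!: 1!*4!*1!*2!*1!*5! = 5760
prefactor² = (2J+1)*Δ*N² = 48
  k=0: +1/(0!*1!*4!*1!*0!*1!) = 1/24
  k=1: −1/(1!*0!*3!*0!*1!*2!) = -1/12
Σ = -1/24  ⇒  CG² = 48*(-1/24)² = 1/12
CG = −√(1/12) = -0.288675

-0.288675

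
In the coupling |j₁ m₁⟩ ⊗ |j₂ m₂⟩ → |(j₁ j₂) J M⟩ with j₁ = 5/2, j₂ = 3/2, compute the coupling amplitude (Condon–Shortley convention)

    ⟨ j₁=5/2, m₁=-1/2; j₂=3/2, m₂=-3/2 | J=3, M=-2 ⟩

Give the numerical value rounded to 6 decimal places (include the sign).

j₁+j₂−J=1  J+j₁−j₂=4  J−j₁+j₂=2  j₁+j₂+J+1=8
(j₁±m₁, j₂±m₂, J±M) = (2,3,0,3,1,5)
P² = 72
sum k=0..0:
  [0] +1/12 = 1/12
S = 1/12
C² = P²·S² = 1/2 ; C = +0.707107

+√(1/2) ≈ +0.707107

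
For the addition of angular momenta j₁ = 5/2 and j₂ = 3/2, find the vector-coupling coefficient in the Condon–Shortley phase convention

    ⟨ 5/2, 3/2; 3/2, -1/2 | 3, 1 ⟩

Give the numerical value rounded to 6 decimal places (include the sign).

j₁+j₂−J=1  J+j₁−j₂=4  J−j₁+j₂=2  j₁+j₂+J+1=8
(j₁±m₁, j₂±m₂, J±M) = (4,1,1,2,4,2)
P² = 96/5
sum k=0..1:
  [0] +1/6 = 1/6
  [1] −1/48 = -1/48
S = 7/48
C² = P²·S² = 49/120 ; C = +0.639010

+√(49/120) ≈ +0.639010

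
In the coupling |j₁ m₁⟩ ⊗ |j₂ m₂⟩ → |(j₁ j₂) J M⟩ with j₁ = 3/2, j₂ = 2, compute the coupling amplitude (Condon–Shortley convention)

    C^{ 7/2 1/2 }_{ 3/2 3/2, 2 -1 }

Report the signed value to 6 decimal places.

triangle: 0!*3!*4!/8! = 144/40320
(j±m)!: 3!*0!*1!*3!*4!*3! = 5184
prefactor² = (2J+1)*Δ*N² = 5184/35
  k=0: +1/(0!*0!*0!*1!*3!*3!) = 1/36
Σ = 1/36  ⇒  CG² = 5184/35*1/36² = 4/35
CG = +√(4/35) = +0.338062

+√(4/35) ≈ +0.338062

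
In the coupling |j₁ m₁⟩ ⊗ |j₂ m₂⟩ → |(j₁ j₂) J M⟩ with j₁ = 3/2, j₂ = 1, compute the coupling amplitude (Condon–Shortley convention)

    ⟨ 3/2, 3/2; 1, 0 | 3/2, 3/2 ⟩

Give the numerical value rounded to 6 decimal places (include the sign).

+0.774597  (= +√(3/5))

j₁+j₂−J=1  J+j₁−j₂=2  J−j₁+j₂=1  j₁+j₂+J+1=5
(j₁±m₁, j₂±m₂, J±M) = (3,0,1,1,3,0)
P² = 12/5
sum k=0..0:
  [0] +1/2 = 1/2
S = 1/2
C² = P²·S² = 3/5 ; C = +0.774597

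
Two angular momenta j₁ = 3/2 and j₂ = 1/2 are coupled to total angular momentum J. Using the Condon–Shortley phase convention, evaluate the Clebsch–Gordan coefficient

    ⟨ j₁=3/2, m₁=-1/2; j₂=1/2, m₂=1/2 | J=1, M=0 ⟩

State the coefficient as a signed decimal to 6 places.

−√(1/2) = -0.707107

√[3·1!2!0!/4! · 1!2!1!0!1!1!] = √(1/2)
  +(−1)^1/∏(1,0,1,0,1,0)! = -1  (running -1)
⟨..|..⟩ = √(1/2)·(-1) = -0.707107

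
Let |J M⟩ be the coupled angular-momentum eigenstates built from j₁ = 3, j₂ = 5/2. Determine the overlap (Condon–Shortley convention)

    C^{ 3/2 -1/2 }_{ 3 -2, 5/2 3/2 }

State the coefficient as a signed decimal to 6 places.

triangle: 4!×2!×1!/8! = 48/40320
(j±m)!: 1!×5!×4!×1!×1!×2! = 5760
prefactor² = (2J+1)×Δ×N² = 192/7
  k=3: −1/(3!×1!×2!×1!×0!×0!) = -1/12
  k=4: +1/(4!×0!×1!×0!×1!×1!) = 1/24
Σ = -1/24  ⇒  CG² = 192/7×(-1/24)² = 1/21
CG = −√(1/21) = -0.218218

-0.218218  (= −√(1/21))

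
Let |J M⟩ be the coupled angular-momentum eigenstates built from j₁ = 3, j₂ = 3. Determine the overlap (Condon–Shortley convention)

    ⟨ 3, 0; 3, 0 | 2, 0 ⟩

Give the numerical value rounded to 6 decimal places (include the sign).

√[5·4!2!2!/9! · 3!3!3!3!2!2!] = √(48/7)
  +(−1)^1/∏(1,3,2,2,0,0)! = -1/24  (running -1/24)
  +(−1)^2/∏(2,2,1,1,1,1)! = 1/4  (running 5/24)
  +(−1)^3/∏(3,1,0,0,2,2)! = -1/24  (running 1/6)
⟨..|..⟩ = √(48/7)·(1/6) = +0.436436

+√(4/21) = +0.436436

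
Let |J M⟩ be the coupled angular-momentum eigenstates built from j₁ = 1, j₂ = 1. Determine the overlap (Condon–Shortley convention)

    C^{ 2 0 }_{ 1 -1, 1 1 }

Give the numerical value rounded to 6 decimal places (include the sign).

j₁+j₂−J=0  J+j₁−j₂=2  J−j₁+j₂=2  j₁+j₂+J+1=5
(j₁±m₁, j₂±m₂, J±M) = (0,2,2,0,2,2)
P² = 8/3
sum k=0..0:
  [0] +1/4 = 1/4
S = 1/4
C² = P²·S² = 1/6 ; C = +0.408248

+√(1/6) ≈ +0.408248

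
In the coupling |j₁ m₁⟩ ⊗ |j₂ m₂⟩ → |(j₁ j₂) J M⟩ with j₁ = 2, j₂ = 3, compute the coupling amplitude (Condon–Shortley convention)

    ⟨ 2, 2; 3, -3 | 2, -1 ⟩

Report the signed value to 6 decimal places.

j₁+j₂−J=3  J+j₁−j₂=1  J−j₁+j₂=3  j₁+j₂+J+1=8
(j₁±m₁, j₂±m₂, J±M) = (4,0,0,6,1,3)
P² = 3240/7
sum k=0..0:
  [0] +1/36 = 1/36
S = 1/36
C² = P²·S² = 5/14 ; C = +0.597614

+0.597614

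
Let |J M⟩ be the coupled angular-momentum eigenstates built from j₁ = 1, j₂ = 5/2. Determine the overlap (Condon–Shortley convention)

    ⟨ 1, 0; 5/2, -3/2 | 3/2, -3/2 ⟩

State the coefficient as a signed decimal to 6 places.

j₁+j₂−J=2  J+j₁−j₂=0  J−j₁+j₂=3  j₁+j₂+J+1=6
(j₁±m₁, j₂±m₂, J±M) = (1,1,1,4,0,3)
P² = 48/5
sum k=1..1:
  [1] −1/6 = -1/6
S = -1/6
C² = P²·S² = 4/15 ; C = -0.516398

-0.516398  (= −√(4/15))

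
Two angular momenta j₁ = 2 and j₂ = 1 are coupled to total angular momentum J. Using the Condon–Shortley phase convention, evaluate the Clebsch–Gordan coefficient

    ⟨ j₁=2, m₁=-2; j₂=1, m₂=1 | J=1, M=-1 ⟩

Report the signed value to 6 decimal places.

√[3·2!2!0!/5! · 0!4!2!0!0!2!] = √(48/5)
  +(−1)^2/∏(2,0,2,0,0,0)! = 1/4  (running 1/4)
⟨..|..⟩ = √(48/5)·(1/4) = +0.774597

+0.774597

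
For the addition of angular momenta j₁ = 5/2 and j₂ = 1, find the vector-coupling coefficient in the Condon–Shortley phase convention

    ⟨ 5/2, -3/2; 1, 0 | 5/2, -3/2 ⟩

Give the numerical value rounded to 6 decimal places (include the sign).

√[6·1!4!1!/7! · 1!4!1!1!1!4!] = √(576/35)
  +(−1)^0/∏(0,1,4,1,0,0)! = 1/24  (running 1/24)
  +(−1)^1/∏(1,0,3,0,1,1)! = -1/6  (running -1/8)
⟨..|..⟩ = √(576/35)·(-1/8) = -0.507093

-0.507093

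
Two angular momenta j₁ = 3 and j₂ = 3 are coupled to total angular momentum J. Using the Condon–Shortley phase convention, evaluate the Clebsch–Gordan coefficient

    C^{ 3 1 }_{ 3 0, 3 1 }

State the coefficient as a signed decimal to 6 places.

+0.408248  (= +√(1/6))

triangle: 3!·3!·3!/10! = 216/3628800
(j±m)!: 3!·3!·4!·2!·4!·2! = 82944
prefactor² = (2J+1)·Δ·N² = 864/25
  k=1: −1/(1!·2!·2!·3!·1!·0!) = -1/24
  k=2: +1/(2!·1!·1!·2!·2!·1!) = 1/8
  k=3: −1/(3!·0!·0!·1!·3!·2!) = -1/72
Σ = 5/72  ⇒  CG² = 864/25·5/72² = 1/6
CG = +√(1/6) = +0.408248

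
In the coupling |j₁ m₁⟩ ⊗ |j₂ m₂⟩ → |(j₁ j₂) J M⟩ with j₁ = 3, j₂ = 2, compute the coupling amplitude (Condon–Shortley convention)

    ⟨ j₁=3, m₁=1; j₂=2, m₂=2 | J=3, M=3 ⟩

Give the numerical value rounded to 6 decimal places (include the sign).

triangle: 2!*4!*2!/9! = 96/362880
(j±m)!: 4!*2!*4!*0!*6!*0! = 829440
prefactor² = (2J+1)*Δ*N² = 1536
  k=2: +1/(2!*0!*0!*2!*4!*0!) = 1/96
Σ = 1/96  ⇒  CG² = 1536*1/96² = 1/6
CG = +√(1/6) = +0.408248

+0.408248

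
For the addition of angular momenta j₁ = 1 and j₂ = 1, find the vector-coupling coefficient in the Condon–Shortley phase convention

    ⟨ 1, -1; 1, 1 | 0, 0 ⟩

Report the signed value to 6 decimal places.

+√(1/3) = +0.577350

√[1·2!0!0!/3! · 0!2!2!0!0!0!] = √(4/3)
  +(−1)^2/∏(2,0,0,0,0,0)! = 1/2  (running 1/2)
⟨..|..⟩ = √(4/3)·(1/2) = +0.577350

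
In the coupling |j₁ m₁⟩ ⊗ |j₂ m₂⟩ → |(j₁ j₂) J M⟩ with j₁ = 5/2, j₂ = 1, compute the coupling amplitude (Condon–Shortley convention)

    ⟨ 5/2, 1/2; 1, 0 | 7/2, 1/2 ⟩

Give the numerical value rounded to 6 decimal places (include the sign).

+0.755929  (= +√(4/7))

j₁+j₂−J=0  J+j₁−j₂=5  J−j₁+j₂=2  j₁+j₂+J+1=8
(j₁±m₁, j₂±m₂, J±M) = (3,2,1,1,4,3)
P² = 576/7
sum k=0..0:
  [0] +1/12 = 1/12
S = 1/12
C² = P²·S² = 4/7 ; C = +0.755929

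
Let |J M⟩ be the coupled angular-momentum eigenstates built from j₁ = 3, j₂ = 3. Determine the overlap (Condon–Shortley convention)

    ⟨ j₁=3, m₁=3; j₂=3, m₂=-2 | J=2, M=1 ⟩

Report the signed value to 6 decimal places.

j₁+j₂−J=4  J+j₁−j₂=2  J−j₁+j₂=2  j₁+j₂+J+1=9
(j₁±m₁, j₂±m₂, J±M) = (6,0,1,5,3,1)
P² = 4800/7
sum k=0..0:
  [0] +1/48 = 1/48
S = 1/48
C² = P²·S² = 25/84 ; C = +0.545545

+√(25/84) = +0.545545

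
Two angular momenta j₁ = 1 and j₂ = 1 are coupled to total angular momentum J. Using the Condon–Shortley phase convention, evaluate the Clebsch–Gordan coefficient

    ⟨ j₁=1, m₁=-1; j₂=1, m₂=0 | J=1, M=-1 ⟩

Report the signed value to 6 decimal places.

triangle: 1!·1!·1!/4! = 1/24
(j±m)!: 0!·2!·1!·1!·0!·2! = 4
prefactor² = (2J+1)·Δ·N² = 1/2
  k=1: −1/(1!·0!·1!·0!·0!·1!) = -1
Σ = -1  ⇒  CG² = 1/2·(-1)² = 1/2
CG = −√(1/2) = -0.707107

−√(1/2) ≈ -0.707107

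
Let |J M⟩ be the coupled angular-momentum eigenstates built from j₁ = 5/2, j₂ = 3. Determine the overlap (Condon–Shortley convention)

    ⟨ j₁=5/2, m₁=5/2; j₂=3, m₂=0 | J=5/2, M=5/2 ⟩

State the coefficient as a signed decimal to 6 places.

+√(5/42) = +0.345033

j₁+j₂−J=3  J+j₁−j₂=2  J−j₁+j₂=3  j₁+j₂+J+1=9
(j₁±m₁, j₂±m₂, J±M) = (5,0,3,3,5,0)
P² = 4320/7
sum k=0..0:
  [0] +1/72 = 1/72
S = 1/72
C² = P²·S² = 5/42 ; C = +0.345033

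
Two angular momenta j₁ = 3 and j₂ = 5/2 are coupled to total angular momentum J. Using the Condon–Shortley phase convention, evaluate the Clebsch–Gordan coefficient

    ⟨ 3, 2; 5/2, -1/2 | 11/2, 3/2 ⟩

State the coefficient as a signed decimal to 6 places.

+0.426401  (= +√(2/11))

j₁+j₂−J=0  J+j₁−j₂=6  J−j₁+j₂=5  j₁+j₂+J+1=12
(j₁±m₁, j₂±m₂, J±M) = (5,1,2,3,7,4)
P² = 4147200/11
sum k=0..0:
  [0] +1/1440 = 1/1440
S = 1/1440
C² = P²·S² = 2/11 ; C = +0.426401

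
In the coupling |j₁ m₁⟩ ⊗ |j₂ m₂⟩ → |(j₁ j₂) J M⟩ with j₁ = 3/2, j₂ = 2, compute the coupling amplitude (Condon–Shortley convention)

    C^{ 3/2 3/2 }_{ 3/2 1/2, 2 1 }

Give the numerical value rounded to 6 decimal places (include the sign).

j₁+j₂−J=2  J+j₁−j₂=1  J−j₁+j₂=2  j₁+j₂+J+1=6
(j₁±m₁, j₂±m₂, J±M) = (2,1,3,1,3,0)
P² = 8/5
sum k=1..1:
  [1] −1/2 = -1/2
S = -1/2
C² = P²·S² = 2/5 ; C = -0.632456

−√(2/5) ≈ -0.632456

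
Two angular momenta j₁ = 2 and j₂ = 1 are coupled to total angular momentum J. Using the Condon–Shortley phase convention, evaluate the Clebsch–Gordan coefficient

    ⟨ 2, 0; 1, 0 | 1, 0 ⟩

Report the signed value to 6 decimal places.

j₁+j₂−J=2  J+j₁−j₂=2  J−j₁+j₂=0  j₁+j₂+J+1=5
(j₁±m₁, j₂±m₂, J±M) = (2,2,1,1,1,1)
P² = 2/5
sum k=1..1:
  [1] −1/1 = -1
S = -1
C² = P²·S² = 2/5 ; C = -0.632456

−√(2/5) ≈ -0.632456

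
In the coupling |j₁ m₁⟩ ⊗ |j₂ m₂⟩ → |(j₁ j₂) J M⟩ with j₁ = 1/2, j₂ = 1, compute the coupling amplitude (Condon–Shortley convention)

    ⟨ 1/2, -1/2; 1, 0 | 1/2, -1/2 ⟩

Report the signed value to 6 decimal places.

−√(1/3) ≈ -0.577350

triangle: 1!·0!·1!/3! = 1/6
(j±m)!: 0!·1!·1!·1!·0!·1! = 1
prefactor² = (2J+1)·Δ·N² = 1/3
  k=1: −1/(1!·0!·0!·0!·0!·1!) = -1
Σ = -1  ⇒  CG² = 1/3·(-1)² = 1/3
CG = −√(1/3) = -0.577350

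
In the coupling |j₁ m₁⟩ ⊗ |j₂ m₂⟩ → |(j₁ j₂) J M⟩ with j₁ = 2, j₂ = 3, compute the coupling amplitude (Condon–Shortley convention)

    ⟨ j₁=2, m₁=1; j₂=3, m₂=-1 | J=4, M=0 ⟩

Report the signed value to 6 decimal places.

j₁+j₂−J=1  J+j₁−j₂=3  J−j₁+j₂=5  j₁+j₂+J+1=10
(j₁±m₁, j₂±m₂, J±M) = (3,1,2,4,4,4)
P² = 10368/35
sum k=0..1:
  [0] +1/24 = 1/24
  [1] −1/144 = -1/144
S = 5/144
C² = P²·S² = 5/14 ; C = +0.597614

+0.597614  (= +√(5/14))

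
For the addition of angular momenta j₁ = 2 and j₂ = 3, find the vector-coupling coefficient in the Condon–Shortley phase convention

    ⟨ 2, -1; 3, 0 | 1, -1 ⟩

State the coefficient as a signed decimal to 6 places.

triangle: 4!·0!·2!/7! = 48/5040
(j±m)!: 1!·3!·3!·3!·0!·2! = 432
prefactor² = (2J+1)·Δ·N² = 432/35
  k=3: −1/(3!·1!·0!·0!·0!·2!) = -1/12
Σ = -1/12  ⇒  CG² = 432/35·(-1/12)² = 3/35
CG = −√(3/35) = -0.292770

-0.292770  (= −√(3/35))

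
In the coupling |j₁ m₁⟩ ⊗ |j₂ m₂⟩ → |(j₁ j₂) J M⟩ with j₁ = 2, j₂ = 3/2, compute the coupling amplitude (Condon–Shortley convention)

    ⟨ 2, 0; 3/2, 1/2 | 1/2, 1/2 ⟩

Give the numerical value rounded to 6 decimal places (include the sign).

triangle: 3!·1!·0!/5! = 6/120
(j±m)!: 2!·2!·2!·1!·1!·0! = 8
prefactor² = (2J+1)·Δ·N² = 4/5
  k=2: +1/(2!·1!·0!·0!·1!·0!) = 1/2
Σ = 1/2  ⇒  CG² = 4/5·1/2² = 1/5
CG = +√(1/5) = +0.447214

+√(1/5) ≈ +0.447214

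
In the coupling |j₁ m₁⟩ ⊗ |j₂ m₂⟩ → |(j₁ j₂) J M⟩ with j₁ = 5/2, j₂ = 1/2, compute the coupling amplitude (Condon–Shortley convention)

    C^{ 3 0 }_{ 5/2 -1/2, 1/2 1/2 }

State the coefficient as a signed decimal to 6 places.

+√(1/2) = +0.707107

triangle: 0!×5!×1!/7! = 120/5040
(j±m)!: 2!×3!×1!×0!×3!×3! = 432
prefactor² = (2J+1)×Δ×N² = 72
  k=0: +1/(0!×0!×3!×1!×2!×0!) = 1/12
Σ = 1/12  ⇒  CG² = 72×1/12² = 1/2
CG = +√(1/2) = +0.707107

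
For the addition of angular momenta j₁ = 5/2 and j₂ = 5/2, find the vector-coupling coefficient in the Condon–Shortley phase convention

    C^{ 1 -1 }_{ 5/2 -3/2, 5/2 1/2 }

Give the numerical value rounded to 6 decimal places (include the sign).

-0.478091  (= −√(8/35))

√[3·4!1!1!/7! · 1!4!3!2!0!2!] = √(288/35)
  +(−1)^3/∏(3,1,1,0,0,1)! = -1/6  (running -1/6)
⟨..|..⟩ = √(288/35)·(-1/6) = -0.478091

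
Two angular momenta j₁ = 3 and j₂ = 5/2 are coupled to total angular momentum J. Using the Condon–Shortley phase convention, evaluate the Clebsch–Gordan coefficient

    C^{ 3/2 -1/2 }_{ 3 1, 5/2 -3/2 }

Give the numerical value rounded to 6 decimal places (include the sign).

−√(7/30) = -0.483046

√[4·4!2!1!/8! · 4!2!1!4!1!2!] = √(384/35)
  +(−1)^0/∏(0,4,2,1,0,0)! = 1/48  (running 1/48)
  +(−1)^1/∏(1,3,1,0,1,1)! = -1/6  (running -7/48)
⟨..|..⟩ = √(384/35)·(-7/48) = -0.483046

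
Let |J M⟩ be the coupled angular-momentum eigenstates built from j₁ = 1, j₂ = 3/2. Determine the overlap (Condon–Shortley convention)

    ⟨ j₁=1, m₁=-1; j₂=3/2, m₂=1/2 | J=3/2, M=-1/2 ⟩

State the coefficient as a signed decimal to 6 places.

j₁+j₂−J=1  J+j₁−j₂=1  J−j₁+j₂=2  j₁+j₂+J+1=5
(j₁±m₁, j₂±m₂, J±M) = (0,2,2,1,1,2)
P² = 8/15
sum k=1..1:
  [1] −1/1 = -1
S = -1
C² = P²·S² = 8/15 ; C = -0.730297

-0.730297  (= −√(8/15))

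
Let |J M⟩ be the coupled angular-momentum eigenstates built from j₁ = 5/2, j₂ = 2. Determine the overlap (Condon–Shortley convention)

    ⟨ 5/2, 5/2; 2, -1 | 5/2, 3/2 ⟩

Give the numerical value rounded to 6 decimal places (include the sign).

+0.654654

triangle: 2!·3!·2!/8! = 24/40320
(j±m)!: 5!·0!·1!·3!·4!·1! = 17280
prefactor² = (2J+1)·Δ·N² = 432/7
  k=0: +1/(0!·2!·0!·1!·3!·1!) = 1/12
Σ = 1/12  ⇒  CG² = 432/7·1/12² = 3/7
CG = +√(3/7) = +0.654654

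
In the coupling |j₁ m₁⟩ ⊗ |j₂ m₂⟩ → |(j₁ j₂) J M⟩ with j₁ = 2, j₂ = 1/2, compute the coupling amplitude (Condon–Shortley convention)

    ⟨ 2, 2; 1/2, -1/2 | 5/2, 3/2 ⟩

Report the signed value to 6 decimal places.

√[6·0!4!1!/6! · 4!0!0!1!4!1!] = √(576/5)
  +(−1)^0/∏(0,0,0,0,4,1)! = 1/24  (running 1/24)
⟨..|..⟩ = √(576/5)·(1/24) = +0.447214

+0.447214  (= +√(1/5))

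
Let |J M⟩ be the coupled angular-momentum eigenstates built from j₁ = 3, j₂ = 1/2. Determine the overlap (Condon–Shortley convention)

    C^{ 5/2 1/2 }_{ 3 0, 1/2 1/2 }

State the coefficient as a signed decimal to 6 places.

-0.654654  (= −√(3/7))

triangle: 1!×5!×0!/7! = 120/5040
(j±m)!: 3!×3!×1!×0!×3!×2! = 432
prefactor² = (2J+1)×Δ×N² = 432/7
  k=1: −1/(1!×0!×2!×0!×3!×0!) = -1/12
Σ = -1/12  ⇒  CG² = 432/7×(-1/12)² = 3/7
CG = −√(3/7) = -0.654654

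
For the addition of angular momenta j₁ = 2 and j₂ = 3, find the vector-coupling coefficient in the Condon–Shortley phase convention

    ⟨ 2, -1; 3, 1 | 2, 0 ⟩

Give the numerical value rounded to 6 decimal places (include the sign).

+√(1/7) = +0.377964

triangle: 3!×1!×3!/8! = 36/40320
(j±m)!: 1!×3!×4!×2!×2!×2! = 1152
prefactor² = (2J+1)×Δ×N² = 36/7
  k=2: +1/(2!×1!×1!×2!×0!×1!) = 1/4
  k=3: −1/(3!×0!×0!×1!×1!×2!) = -1/12
Σ = 1/6  ⇒  CG² = 36/7×1/6² = 1/7
CG = +√(1/7) = +0.377964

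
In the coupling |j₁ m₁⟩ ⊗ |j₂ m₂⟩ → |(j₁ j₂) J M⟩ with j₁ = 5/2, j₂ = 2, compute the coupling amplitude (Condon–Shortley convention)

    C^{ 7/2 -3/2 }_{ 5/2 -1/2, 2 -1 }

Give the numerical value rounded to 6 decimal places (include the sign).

+√(2/21) = +0.308607

triangle: 1!*4!*3!/9! = 144/362880
(j±m)!: 2!*3!*1!*3!*2!*5! = 17280
prefactor² = (2J+1)*Δ*N² = 384/7
  k=0: +1/(0!*1!*3!*1!*1!*2!) = 1/12
  k=1: −1/(1!*0!*2!*0!*2!*3!) = -1/24
Σ = 1/24  ⇒  CG² = 384/7*1/24² = 2/21
CG = +√(2/21) = +0.308607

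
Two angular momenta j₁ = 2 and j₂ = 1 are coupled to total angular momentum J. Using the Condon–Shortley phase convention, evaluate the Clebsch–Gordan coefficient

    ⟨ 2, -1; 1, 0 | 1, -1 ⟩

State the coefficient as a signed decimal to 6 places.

-0.547723  (= −√(3/10))

j₁+j₂−J=2  J+j₁−j₂=2  J−j₁+j₂=0  j₁+j₂+J+1=5
(j₁±m₁, j₂±m₂, J±M) = (1,3,1,1,0,2)
P² = 6/5
sum k=1..1:
  [1] −1/2 = -1/2
S = -1/2
C² = P²·S² = 3/10 ; C = -0.547723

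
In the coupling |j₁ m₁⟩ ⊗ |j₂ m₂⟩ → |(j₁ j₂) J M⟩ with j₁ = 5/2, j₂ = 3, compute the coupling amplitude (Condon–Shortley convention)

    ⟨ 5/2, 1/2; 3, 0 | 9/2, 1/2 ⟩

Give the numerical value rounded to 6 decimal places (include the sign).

+0.208063

√[10·1!4!5!/11! · 3!2!3!3!5!4!] = √(69120/77)
  +(−1)^0/∏(0,1,2,3,2,2)! = 1/48  (running 1/48)
  +(−1)^1/∏(1,0,1,2,3,3)! = -1/72  (running 1/144)
⟨..|..⟩ = √(69120/77)·(1/144) = +0.208063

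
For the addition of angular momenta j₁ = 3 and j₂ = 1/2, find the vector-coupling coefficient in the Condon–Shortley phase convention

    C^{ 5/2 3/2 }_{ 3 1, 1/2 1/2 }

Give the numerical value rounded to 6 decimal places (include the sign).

-0.534522  (= −√(2/7))

triangle: 1!*5!*0!/7! = 120/5040
(j±m)!: 4!*2!*1!*0!*4!*1! = 1152
prefactor² = (2J+1)*Δ*N² = 1152/7
  k=1: −1/(1!*0!*1!*0!*4!*0!) = -1/24
Σ = -1/24  ⇒  CG² = 1152/7*(-1/24)² = 2/7
CG = −√(2/7) = -0.534522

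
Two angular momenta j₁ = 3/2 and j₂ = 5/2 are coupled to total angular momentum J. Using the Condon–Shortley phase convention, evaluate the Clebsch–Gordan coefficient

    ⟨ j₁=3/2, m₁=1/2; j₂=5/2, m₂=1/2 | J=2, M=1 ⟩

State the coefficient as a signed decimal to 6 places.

triangle: 2!·1!·3!/7! = 12/5040
(j±m)!: 2!·1!·3!·2!·3!·1! = 144
prefactor² = (2J+1)·Δ·N² = 12/7
  k=0: +1/(0!·2!·1!·3!·0!·0!) = 1/12
  k=1: −1/(1!·1!·0!·2!·1!·1!) = -1/2
Σ = -5/12  ⇒  CG² = 12/7·(-5/12)² = 25/84
CG = −√(25/84) = -0.545545

−√(25/84) ≈ -0.545545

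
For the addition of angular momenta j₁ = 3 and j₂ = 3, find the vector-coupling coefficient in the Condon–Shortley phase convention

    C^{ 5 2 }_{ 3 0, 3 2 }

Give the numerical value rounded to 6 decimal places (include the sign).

j₁+j₂−J=1  J+j₁−j₂=5  J−j₁+j₂=5  j₁+j₂+J+1=12
(j₁±m₁, j₂±m₂, J±M) = (3,3,5,1,7,3)
P² = 43200
sum k=0..1:
  [0] +1/1440 = 1/1440
  [1] −1/288 = -1/288
S = -1/360
C² = P²·S² = 1/3 ; C = -0.577350

-0.577350  (= −√(1/3))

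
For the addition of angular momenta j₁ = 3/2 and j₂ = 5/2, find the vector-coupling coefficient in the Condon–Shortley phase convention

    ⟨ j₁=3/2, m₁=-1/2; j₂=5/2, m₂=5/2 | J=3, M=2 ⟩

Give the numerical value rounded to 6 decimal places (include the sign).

-0.645497  (= −√(5/12))

triangle: 1!·2!·4!/8! = 48/40320
(j±m)!: 1!·2!·5!·0!·5!·1! = 28800
prefactor² = (2J+1)·Δ·N² = 240
  k=1: −1/(1!·0!·1!·4!·1!·0!) = -1/24
Σ = -1/24  ⇒  CG² = 240·(-1/24)² = 5/12
CG = −√(5/12) = -0.645497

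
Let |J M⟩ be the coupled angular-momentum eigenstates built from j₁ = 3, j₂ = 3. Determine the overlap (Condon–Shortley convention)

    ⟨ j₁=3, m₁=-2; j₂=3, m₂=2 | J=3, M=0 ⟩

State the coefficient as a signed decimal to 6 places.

j₁+j₂−J=3  J+j₁−j₂=3  J−j₁+j₂=3  j₁+j₂+J+1=10
(j₁±m₁, j₂±m₂, J±M) = (1,5,5,1,3,3)
P² = 216
sum k=2..3:
  [2] +1/72 = 1/72
  [3] −1/24 = -1/24
S = -1/36
C² = P²·S² = 1/6 ; C = -0.408248

-0.408248  (= −√(1/6))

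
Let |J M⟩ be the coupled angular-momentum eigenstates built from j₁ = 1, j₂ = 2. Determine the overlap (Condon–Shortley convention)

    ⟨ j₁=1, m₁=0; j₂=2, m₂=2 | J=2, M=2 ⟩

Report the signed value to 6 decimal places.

triangle: 1!*1!*3!/6! = 6/720
(j±m)!: 1!*1!*4!*0!*4!*0! = 576
prefactor² = (2J+1)*Δ*N² = 24
  k=1: −1/(1!*0!*0!*3!*1!*0!) = -1/6
Σ = -1/6  ⇒  CG² = 24*(-1/6)² = 2/3
CG = −√(2/3) = -0.816497

−√(2/3) = -0.816497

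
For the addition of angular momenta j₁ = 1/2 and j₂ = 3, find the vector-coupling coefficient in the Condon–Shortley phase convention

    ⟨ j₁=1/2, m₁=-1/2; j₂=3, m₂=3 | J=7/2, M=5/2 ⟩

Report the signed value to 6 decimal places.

√[8·0!1!6!/8! · 0!1!6!0!6!1!] = √(518400/7)
  +(−1)^0/∏(0,0,1,6,0,0)! = 1/720  (running 1/720)
⟨..|..⟩ = √(518400/7)·(1/720) = +0.377964

+√(1/7) ≈ +0.377964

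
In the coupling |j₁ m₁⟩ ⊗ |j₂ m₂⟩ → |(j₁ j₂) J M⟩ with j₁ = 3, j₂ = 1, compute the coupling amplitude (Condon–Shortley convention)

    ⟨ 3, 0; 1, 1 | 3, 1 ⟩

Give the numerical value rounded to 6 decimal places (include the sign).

−√(1/2) = -0.707107

j₁+j₂−J=1  J+j₁−j₂=5  J−j₁+j₂=1  j₁+j₂+J+1=8
(j₁±m₁, j₂±m₂, J±M) = (3,3,2,0,4,2)
P² = 72
sum k=1..1:
  [1] −1/12 = -1/12
S = -1/12
C² = P²·S² = 1/2 ; C = -0.707107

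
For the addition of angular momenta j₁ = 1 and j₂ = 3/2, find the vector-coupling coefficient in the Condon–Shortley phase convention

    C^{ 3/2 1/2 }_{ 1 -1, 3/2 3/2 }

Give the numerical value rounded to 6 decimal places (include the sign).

√[4·1!1!2!/5! · 0!2!3!0!2!1!] = √(8/5)
  +(−1)^1/∏(1,0,1,2,0,0)! = -1/2  (running -1/2)
⟨..|..⟩ = √(8/5)·(-1/2) = -0.632456

−√(2/5) ≈ -0.632456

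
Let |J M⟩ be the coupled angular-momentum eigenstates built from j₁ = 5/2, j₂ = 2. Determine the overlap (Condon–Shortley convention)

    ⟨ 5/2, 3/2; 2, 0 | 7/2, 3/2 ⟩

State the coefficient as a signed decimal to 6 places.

+0.534522  (= +√(2/7))

triangle: 1!×4!×3!/9! = 144/362880
(j±m)!: 4!×1!×2!×2!×5!×2! = 23040
prefactor² = (2J+1)×Δ×N² = 512/7
  k=0: +1/(0!×1!×1!×2!×3!×1!) = 1/12
  k=1: −1/(1!×0!×0!×1!×4!×2!) = -1/48
Σ = 1/16  ⇒  CG² = 512/7×1/16² = 2/7
CG = +√(2/7) = +0.534522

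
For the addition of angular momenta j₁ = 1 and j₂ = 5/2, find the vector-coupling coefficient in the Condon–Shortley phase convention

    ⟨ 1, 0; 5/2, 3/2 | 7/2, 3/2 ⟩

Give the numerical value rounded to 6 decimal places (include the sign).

j₁+j₂−J=0  J+j₁−j₂=2  J−j₁+j₂=5  j₁+j₂+J+1=8
(j₁±m₁, j₂±m₂, J±M) = (1,1,4,1,5,2)
P² = 1920/7
sum k=0..0:
  [0] +1/24 = 1/24
S = 1/24
C² = P²·S² = 10/21 ; C = +0.690066

+√(10/21) ≈ +0.690066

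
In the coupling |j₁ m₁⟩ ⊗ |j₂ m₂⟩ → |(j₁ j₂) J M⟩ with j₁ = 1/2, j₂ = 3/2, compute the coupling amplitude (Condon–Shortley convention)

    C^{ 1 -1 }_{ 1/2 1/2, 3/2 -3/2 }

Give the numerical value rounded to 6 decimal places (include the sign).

triangle: 1!·0!·2!/4! = 2/24
(j±m)!: 1!·0!·0!·3!·0!·2! = 12
prefactor² = (2J+1)·Δ·N² = 3
  k=0: +1/(0!·1!·0!·0!·0!·2!) = 1/2
Σ = 1/2  ⇒  CG² = 3·1/2² = 3/4
CG = +√(3/4) = +0.866025

+√(3/4) ≈ +0.866025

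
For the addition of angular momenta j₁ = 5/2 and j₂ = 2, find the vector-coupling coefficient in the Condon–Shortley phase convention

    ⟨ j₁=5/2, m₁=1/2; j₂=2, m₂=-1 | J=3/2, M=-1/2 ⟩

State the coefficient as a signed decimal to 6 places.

-0.487950  (= −√(5/21))

√[4·3!2!1!/7! · 3!2!1!3!1!2!] = √(48/35)
  +(−1)^0/∏(0,3,2,1,0,0)! = 1/12  (running 1/12)
  +(−1)^1/∏(1,2,1,0,1,1)! = -1/2  (running -5/12)
⟨..|..⟩ = √(48/35)·(-5/12) = -0.487950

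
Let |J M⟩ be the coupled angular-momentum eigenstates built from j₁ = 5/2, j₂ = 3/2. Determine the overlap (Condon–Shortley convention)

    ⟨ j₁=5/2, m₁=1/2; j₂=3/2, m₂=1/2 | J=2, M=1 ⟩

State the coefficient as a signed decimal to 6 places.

j₁+j₂−J=2  J+j₁−j₂=3  J−j₁+j₂=1  j₁+j₂+J+1=7
(j₁±m₁, j₂±m₂, J±M) = (3,2,2,1,3,1)
P² = 12/7
sum k=1..2:
  [1] −1/2 = -1/2
  [2] +1/12 = 1/12
S = -5/12
C² = P²·S² = 25/84 ; C = -0.545545

−√(25/84) ≈ -0.545545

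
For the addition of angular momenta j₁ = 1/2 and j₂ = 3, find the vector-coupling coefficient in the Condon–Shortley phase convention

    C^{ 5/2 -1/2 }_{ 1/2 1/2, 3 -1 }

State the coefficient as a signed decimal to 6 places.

triangle: 1!×0!×5!/7! = 120/5040
(j±m)!: 1!×0!×2!×4!×2!×3! = 576
prefactor² = (2J+1)×Δ×N² = 576/7
  k=0: +1/(0!×1!×0!×2!×0!×3!) = 1/12
Σ = 1/12  ⇒  CG² = 576/7×1/12² = 4/7
CG = +√(4/7) = +0.755929

+√(4/7) = +0.755929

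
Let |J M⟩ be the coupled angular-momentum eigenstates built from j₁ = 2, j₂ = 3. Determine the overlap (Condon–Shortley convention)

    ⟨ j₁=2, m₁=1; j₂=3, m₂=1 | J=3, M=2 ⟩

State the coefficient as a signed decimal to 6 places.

j₁+j₂−J=2  J+j₁−j₂=2  J−j₁+j₂=4  j₁+j₂+J+1=9
(j₁±m₁, j₂±m₂, J±M) = (3,1,4,2,5,1)
P² = 64
sum k=0..1:
  [0] +1/48 = 1/48
  [1] −1/12 = -1/12
S = -1/16
C² = P²·S² = 1/4 ; C = -0.500000

-0.500000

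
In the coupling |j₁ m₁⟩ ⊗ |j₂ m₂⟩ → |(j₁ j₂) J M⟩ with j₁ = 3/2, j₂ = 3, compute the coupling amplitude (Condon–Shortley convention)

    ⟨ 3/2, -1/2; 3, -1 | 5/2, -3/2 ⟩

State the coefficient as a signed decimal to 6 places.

-0.591608  (= −√(7/20))

j₁+j₂−J=2  J+j₁−j₂=1  J−j₁+j₂=4  j₁+j₂+J+1=8
(j₁±m₁, j₂±m₂, J±M) = (1,2,2,4,1,4)
P² = 576/35
sum k=1..2:
  [1] −1/6 = -1/6
  [2] +1/48 = 1/48
S = -7/48
C² = P²·S² = 7/20 ; C = -0.591608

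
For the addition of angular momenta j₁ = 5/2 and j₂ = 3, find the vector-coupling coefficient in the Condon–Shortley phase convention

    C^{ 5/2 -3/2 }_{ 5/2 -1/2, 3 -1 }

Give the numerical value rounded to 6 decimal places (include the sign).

triangle: 3!*2!*3!/9! = 72/362880
(j±m)!: 2!*3!*2!*4!*1!*4! = 13824
prefactor² = (2J+1)*Δ*N² = 576/35
  k=1: −1/(1!*2!*2!*1!*0!*2!) = -1/8
  k=2: +1/(2!*1!*1!*0!*1!*3!) = 1/12
Σ = -1/24  ⇒  CG² = 576/35*(-1/24)² = 1/35
CG = −√(1/35) = -0.169031

-0.169031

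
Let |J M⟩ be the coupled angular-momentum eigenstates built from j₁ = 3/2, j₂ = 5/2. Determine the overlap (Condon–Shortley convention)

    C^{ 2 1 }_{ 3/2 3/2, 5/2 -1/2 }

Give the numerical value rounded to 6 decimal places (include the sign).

+0.566947

j₁+j₂−J=2  J+j₁−j₂=1  J−j₁+j₂=3  j₁+j₂+J+1=7
(j₁±m₁, j₂±m₂, J±M) = (3,0,2,3,3,1)
P² = 36/7
sum k=0..0:
  [0] +1/4 = 1/4
S = 1/4
C² = P²·S² = 9/28 ; C = +0.566947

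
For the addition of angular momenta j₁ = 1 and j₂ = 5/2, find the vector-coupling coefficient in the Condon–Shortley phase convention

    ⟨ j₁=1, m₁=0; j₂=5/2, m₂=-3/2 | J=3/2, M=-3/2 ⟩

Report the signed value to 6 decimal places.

−√(4/15) = -0.516398

triangle: 2!×0!×3!/6! = 12/720
(j±m)!: 1!×1!×1!×4!×0!×3! = 144
prefactor² = (2J+1)×Δ×N² = 48/5
  k=1: −1/(1!×1!×0!×0!×0!×3!) = -1/6
Σ = -1/6  ⇒  CG² = 48/5×(-1/6)² = 4/15
CG = −√(4/15) = -0.516398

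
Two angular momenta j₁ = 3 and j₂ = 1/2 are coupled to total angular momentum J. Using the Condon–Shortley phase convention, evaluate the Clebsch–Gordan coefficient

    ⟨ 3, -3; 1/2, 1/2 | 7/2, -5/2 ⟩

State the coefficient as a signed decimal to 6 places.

√[8·0!6!1!/8! · 0!6!1!0!1!6!] = √(518400/7)
  +(−1)^0/∏(0,0,6,1,0,0)! = 1/720  (running 1/720)
⟨..|..⟩ = √(518400/7)·(1/720) = +0.377964

+√(1/7) ≈ +0.377964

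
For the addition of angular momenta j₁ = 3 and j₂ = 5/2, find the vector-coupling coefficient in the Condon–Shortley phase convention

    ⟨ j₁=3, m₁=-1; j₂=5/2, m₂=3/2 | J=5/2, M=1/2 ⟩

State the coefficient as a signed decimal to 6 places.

+√(1/35) = +0.169031

√[6·3!3!2!/9! · 2!4!4!1!3!2!] = √(576/35)
  +(−1)^2/∏(2,1,2,2,1,0)! = 1/8  (running 1/8)
  +(−1)^3/∏(3,0,1,1,2,1)! = -1/12  (running 1/24)
⟨..|..⟩ = √(576/35)·(1/24) = +0.169031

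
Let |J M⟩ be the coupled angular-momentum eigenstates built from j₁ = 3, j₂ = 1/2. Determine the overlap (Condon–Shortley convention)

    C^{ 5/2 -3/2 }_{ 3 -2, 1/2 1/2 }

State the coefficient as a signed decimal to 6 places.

-0.845154  (= −√(5/7))

triangle: 1!·5!·0!/7! = 120/5040
(j±m)!: 1!·5!·1!·0!·1!·4! = 2880
prefactor² = (2J+1)·Δ·N² = 2880/7
  k=1: −1/(1!·0!·4!·0!·1!·0!) = -1/24
Σ = -1/24  ⇒  CG² = 2880/7·(-1/24)² = 5/7
CG = −√(5/7) = -0.845154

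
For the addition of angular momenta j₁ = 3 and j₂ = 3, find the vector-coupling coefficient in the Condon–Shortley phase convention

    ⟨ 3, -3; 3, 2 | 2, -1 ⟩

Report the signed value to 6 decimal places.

+0.545545

√[5·4!2!2!/9! · 0!6!5!1!1!3!] = √(4800/7)
  +(−1)^4/∏(4,0,2,1,0,1)! = 1/48  (running 1/48)
⟨..|..⟩ = √(4800/7)·(1/48) = +0.545545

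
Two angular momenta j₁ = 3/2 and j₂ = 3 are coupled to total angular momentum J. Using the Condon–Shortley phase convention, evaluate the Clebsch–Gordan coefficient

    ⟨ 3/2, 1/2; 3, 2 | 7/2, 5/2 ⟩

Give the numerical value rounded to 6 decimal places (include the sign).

j₁+j₂−J=1  J+j₁−j₂=2  J−j₁+j₂=5  j₁+j₂+J+1=9
(j₁±m₁, j₂±m₂, J±M) = (2,1,5,1,6,1)
P² = 6400/7
sum k=0..1:
  [0] +1/120 = 1/120
  [1] −1/48 = -1/48
S = -1/80
C² = P²·S² = 1/7 ; C = -0.377964

-0.377964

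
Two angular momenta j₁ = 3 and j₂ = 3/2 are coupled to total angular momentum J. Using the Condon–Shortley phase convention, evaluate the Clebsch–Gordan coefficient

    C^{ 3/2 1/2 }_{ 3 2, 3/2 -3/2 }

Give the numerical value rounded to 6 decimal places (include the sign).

+√(2/7) = +0.534522

√[4·3!3!0!/7! · 5!1!0!3!2!1!] = √(288/7)
  +(−1)^0/∏(0,3,1,0,2,0)! = 1/12  (running 1/12)
⟨..|..⟩ = √(288/7)·(1/12) = +0.534522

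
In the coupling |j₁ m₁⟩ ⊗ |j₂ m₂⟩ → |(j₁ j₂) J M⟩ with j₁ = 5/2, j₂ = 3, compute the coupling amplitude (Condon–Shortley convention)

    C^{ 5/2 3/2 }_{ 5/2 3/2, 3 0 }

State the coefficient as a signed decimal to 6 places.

−√(7/30) = -0.483046

√[6·3!2!3!/9! · 4!1!3!3!4!1!] = √(864/35)
  +(−1)^0/∏(0,3,1,3,1,0)! = 1/36  (running 1/36)
  +(−1)^1/∏(1,2,0,2,2,1)! = -1/8  (running -7/72)
⟨..|..⟩ = √(864/35)·(-7/72) = -0.483046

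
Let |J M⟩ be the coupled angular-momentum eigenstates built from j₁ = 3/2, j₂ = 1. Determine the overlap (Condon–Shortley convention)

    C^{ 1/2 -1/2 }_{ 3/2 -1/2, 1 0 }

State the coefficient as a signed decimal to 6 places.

√[2·2!1!0!/4! · 1!2!1!1!0!1!] = √(1/3)
  +(−1)^1/∏(1,1,1,0,0,0)! = -1  (running -1)
⟨..|..⟩ = √(1/3)·(-1) = -0.577350

-0.577350  (= −√(1/3))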